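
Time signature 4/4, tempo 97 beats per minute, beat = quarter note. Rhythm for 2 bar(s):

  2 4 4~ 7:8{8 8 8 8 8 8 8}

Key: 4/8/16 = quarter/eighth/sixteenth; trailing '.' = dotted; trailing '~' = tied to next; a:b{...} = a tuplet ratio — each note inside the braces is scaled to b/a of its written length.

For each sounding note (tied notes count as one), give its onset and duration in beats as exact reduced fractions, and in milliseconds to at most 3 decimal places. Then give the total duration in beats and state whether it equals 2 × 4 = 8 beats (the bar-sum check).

1) 0.0ms=0b +1237.113ms=2b
2) 1237.113ms=2b +618.557ms=1b
3) 1855.67ms=3b +972.018ms=11/7b
4) 2827.688ms=32/7b +353.461ms=4/7b
5) 3181.149ms=36/7b +353.461ms=4/7b
6) 3534.61ms=40/7b +353.461ms=4/7b
7) 3888.071ms=44/7b +353.461ms=4/7b
8) 4241.532ms=48/7b +353.461ms=4/7b
9) 4594.993ms=52/7b +353.461ms=4/7b
Σ=8b of 8 (97bpm 4/4) — PASS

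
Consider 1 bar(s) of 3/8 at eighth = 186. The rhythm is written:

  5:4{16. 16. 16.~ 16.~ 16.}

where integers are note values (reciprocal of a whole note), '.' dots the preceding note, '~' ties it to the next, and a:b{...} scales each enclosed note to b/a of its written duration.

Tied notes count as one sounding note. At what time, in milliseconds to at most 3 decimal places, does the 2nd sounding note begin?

1. 0.0ms @ 0 + 193.548ms (3/5)
2. 193.548ms @ 3/5 + 193.548ms (3/5)
3. 387.097ms @ 6/5 + 580.645ms (9/5)

note 2 onset = 3/5b = 193.548ms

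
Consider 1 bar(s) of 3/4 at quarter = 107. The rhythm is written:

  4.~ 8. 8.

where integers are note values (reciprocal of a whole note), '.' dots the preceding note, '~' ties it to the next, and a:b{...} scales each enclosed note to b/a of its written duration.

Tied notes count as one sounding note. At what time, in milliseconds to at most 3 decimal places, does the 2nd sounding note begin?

1. 0.0ms @ 0 + 1261.682ms (9/4)
2. 1261.682ms @ 9/4 + 420.561ms (3/4)

note 2 onset = 9/4b = 1261.682ms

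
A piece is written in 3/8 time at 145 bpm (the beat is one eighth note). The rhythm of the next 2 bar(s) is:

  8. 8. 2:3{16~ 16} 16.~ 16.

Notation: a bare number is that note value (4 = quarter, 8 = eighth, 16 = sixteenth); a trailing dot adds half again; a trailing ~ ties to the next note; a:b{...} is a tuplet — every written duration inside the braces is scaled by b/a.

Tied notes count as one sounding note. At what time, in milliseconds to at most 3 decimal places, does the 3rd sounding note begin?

1. 0.0ms @ 0 + 620.69ms (3/2)
2. 620.69ms @ 3/2 + 620.69ms (3/2)
3. 1241.379ms @ 3 + 620.69ms (3/2)
4. 1862.069ms @ 9/2 + 620.69ms (3/2)

note 3 onset = 3b = 1241.379ms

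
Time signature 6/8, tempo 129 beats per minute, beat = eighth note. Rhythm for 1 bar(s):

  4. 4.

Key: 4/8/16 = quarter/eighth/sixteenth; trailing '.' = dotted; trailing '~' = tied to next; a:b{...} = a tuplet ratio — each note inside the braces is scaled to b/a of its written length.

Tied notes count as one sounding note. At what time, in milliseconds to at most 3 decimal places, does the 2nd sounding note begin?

1. 0.0ms @ 0 + 1395.349ms (3)
2. 1395.349ms @ 3 + 1395.349ms (3)

note 2 onset = 3b = 1395.349ms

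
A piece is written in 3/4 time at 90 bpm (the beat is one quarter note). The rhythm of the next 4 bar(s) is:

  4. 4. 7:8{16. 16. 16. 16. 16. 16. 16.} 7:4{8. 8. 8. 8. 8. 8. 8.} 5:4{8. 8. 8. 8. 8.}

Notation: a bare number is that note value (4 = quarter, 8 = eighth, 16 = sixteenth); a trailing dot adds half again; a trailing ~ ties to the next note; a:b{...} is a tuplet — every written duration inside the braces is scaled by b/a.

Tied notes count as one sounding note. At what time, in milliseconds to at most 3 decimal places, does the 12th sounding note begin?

note 12 onset = 48/7b = 4571.429ms

1. 0.0ms @ 0 + 1000.0ms (3/2)
2. 1000.0ms @ 3/2 + 1000.0ms (3/2)
3. 2000.0ms @ 3 + 285.714ms (3/7)
4. 2285.714ms @ 24/7 + 285.714ms (3/7)
5. 2571.429ms @ 27/7 + 285.714ms (3/7)
6. 2857.143ms @ 30/7 + 285.714ms (3/7)
7. 3142.857ms @ 33/7 + 285.714ms (3/7)
8. 3428.571ms @ 36/7 + 285.714ms (3/7)
9. 3714.286ms @ 39/7 + 285.714ms (3/7)
10. 4000.0ms @ 6 + 285.714ms (3/7)
11. 4285.714ms @ 45/7 + 285.714ms (3/7)
12. 4571.429ms @ 48/7 + 285.714ms (3/7)
13. 4857.143ms @ 51/7 + 285.714ms (3/7)
14. 5142.857ms @ 54/7 + 285.714ms (3/7)
15. 5428.571ms @ 57/7 + 285.714ms (3/7)
16. 5714.286ms @ 60/7 + 285.714ms (3/7)
17. 6000.0ms @ 9 + 400.0ms (3/5)
18. 6400.0ms @ 48/5 + 400.0ms (3/5)
19. 6800.0ms @ 51/5 + 400.0ms (3/5)
20. 7200.0ms @ 54/5 + 400.0ms (3/5)
21. 7600.0ms @ 57/5 + 400.0ms (3/5)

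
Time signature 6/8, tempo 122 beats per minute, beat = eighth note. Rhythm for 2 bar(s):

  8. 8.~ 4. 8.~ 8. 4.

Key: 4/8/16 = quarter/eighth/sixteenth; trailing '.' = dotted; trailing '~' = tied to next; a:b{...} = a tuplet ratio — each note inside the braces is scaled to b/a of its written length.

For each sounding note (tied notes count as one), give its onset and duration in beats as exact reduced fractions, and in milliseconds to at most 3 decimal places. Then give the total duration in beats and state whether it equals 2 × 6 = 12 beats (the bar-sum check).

1) 0.0ms=0b +737.705ms=3/2b
2) 737.705ms=3/2b +2213.115ms=9/2b
3) 2950.82ms=6b +1475.41ms=3b
4) 4426.23ms=9b +1475.41ms=3b
Σ=12b of 12 (122bpm 6/8) — PASS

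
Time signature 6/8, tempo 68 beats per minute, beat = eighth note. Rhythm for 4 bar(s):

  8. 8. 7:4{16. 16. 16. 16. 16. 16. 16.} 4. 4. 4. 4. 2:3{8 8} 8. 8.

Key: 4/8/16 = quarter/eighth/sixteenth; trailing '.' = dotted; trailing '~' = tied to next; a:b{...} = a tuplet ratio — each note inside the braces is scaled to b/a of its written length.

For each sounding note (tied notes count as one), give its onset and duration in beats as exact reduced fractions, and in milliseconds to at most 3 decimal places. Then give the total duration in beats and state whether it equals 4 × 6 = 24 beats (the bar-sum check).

1) 0.0ms=0b +1323.529ms=3/2b
2) 1323.529ms=3/2b +1323.529ms=3/2b
3) 2647.059ms=3b +378.151ms=3/7b
4) 3025.21ms=24/7b +378.151ms=3/7b
5) 3403.361ms=27/7b +378.151ms=3/7b
6) 3781.513ms=30/7b +378.151ms=3/7b
7) 4159.664ms=33/7b +378.151ms=3/7b
8) 4537.815ms=36/7b +378.151ms=3/7b
9) 4915.966ms=39/7b +378.151ms=3/7b
10) 5294.118ms=6b +2647.059ms=3b
11) 7941.176ms=9b +2647.059ms=3b
12) 10588.235ms=12b +2647.059ms=3b
13) 13235.294ms=15b +2647.059ms=3b
14) 15882.353ms=18b +1323.529ms=3/2b
15) 17205.882ms=39/2b +1323.529ms=3/2b
16) 18529.412ms=21b +1323.529ms=3/2b
17) 19852.941ms=45/2b +1323.529ms=3/2b
Σ=24b of 24 (68bpm 6/8) — PASS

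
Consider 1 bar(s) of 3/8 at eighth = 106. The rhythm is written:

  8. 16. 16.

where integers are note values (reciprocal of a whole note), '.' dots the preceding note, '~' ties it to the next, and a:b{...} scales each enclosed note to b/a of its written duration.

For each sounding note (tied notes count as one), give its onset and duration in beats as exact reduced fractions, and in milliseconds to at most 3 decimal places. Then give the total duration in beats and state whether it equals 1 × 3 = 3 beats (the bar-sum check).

1) 0.0ms=0b +849.057ms=3/2b
2) 849.057ms=3/2b +424.528ms=3/4b
3) 1273.585ms=9/4b +424.528ms=3/4b
Σ=3b of 3 (106bpm 3/8) — PASS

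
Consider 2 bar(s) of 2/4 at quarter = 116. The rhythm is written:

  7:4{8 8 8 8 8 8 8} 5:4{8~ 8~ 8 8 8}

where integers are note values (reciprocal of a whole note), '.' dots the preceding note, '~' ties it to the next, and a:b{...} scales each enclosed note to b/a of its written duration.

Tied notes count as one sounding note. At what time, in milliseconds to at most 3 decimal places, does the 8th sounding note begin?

note 8 onset = 2b = 1034.483ms

1. 0.0ms @ 0 + 147.783ms (2/7)
2. 147.783ms @ 2/7 + 147.783ms (2/7)
3. 295.567ms @ 4/7 + 147.783ms (2/7)
4. 443.35ms @ 6/7 + 147.783ms (2/7)
5. 591.133ms @ 8/7 + 147.783ms (2/7)
6. 738.916ms @ 10/7 + 147.783ms (2/7)
7. 886.7ms @ 12/7 + 147.783ms (2/7)
8. 1034.483ms @ 2 + 620.69ms (6/5)
9. 1655.172ms @ 16/5 + 206.897ms (2/5)
10. 1862.069ms @ 18/5 + 206.897ms (2/5)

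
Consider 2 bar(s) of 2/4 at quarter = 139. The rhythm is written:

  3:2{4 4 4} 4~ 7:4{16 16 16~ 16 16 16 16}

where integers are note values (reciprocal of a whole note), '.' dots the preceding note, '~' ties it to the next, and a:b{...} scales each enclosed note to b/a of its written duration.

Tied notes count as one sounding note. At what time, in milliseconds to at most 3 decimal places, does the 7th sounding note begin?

note 7 onset = 25/7b = 1541.624ms

1. 0.0ms @ 0 + 287.77ms (2/3)
2. 287.77ms @ 2/3 + 287.77ms (2/3)
3. 575.54ms @ 4/3 + 287.77ms (2/3)
4. 863.309ms @ 2 + 493.32ms (8/7)
5. 1356.629ms @ 22/7 + 61.665ms (1/7)
6. 1418.294ms @ 23/7 + 123.33ms (2/7)
7. 1541.624ms @ 25/7 + 61.665ms (1/7)
8. 1603.289ms @ 26/7 + 61.665ms (1/7)
9. 1664.954ms @ 27/7 + 61.665ms (1/7)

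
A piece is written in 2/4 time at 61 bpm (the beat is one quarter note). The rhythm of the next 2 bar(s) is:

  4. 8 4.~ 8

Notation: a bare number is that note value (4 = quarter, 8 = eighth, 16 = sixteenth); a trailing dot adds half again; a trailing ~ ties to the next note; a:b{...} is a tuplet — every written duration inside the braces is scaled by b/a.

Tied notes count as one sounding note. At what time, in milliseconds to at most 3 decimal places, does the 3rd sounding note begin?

note 3 onset = 2b = 1967.213ms

1. 0.0ms @ 0 + 1475.41ms (3/2)
2. 1475.41ms @ 3/2 + 491.803ms (1/2)
3. 1967.213ms @ 2 + 1967.213ms (2)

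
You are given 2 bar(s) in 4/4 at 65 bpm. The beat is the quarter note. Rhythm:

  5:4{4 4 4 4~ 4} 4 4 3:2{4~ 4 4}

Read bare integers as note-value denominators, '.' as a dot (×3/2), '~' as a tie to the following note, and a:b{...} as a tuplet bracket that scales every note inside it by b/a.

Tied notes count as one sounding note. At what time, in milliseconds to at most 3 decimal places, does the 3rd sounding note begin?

1. 0.0ms @ 0 + 738.462ms (4/5)
2. 738.462ms @ 4/5 + 738.462ms (4/5)
3. 1476.923ms @ 8/5 + 738.462ms (4/5)
4. 2215.385ms @ 12/5 + 1476.923ms (8/5)
5. 3692.308ms @ 4 + 923.077ms (1)
6. 4615.385ms @ 5 + 923.077ms (1)
7. 5538.462ms @ 6 + 1230.769ms (4/3)
8. 6769.231ms @ 22/3 + 615.385ms (2/3)

note 3 onset = 8/5b = 1476.923ms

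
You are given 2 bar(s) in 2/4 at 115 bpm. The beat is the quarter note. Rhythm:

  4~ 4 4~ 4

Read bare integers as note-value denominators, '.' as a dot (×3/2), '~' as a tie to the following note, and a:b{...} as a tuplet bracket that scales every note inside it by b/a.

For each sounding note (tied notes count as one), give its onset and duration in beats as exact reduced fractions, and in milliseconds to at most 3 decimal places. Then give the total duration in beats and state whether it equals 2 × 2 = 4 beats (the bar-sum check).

1) 0.0ms=0b +1043.478ms=2b
2) 1043.478ms=2b +1043.478ms=2b
Σ=4b of 4 (115bpm 2/4) — PASS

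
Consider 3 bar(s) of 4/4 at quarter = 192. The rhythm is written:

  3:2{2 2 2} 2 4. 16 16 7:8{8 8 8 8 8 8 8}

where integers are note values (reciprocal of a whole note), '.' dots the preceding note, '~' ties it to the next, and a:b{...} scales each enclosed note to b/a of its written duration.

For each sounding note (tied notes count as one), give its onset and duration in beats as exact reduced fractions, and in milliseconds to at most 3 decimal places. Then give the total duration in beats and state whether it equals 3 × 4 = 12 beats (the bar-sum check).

1) 0.0ms=0b +416.667ms=4/3b
2) 416.667ms=4/3b +416.667ms=4/3b
3) 833.333ms=8/3b +416.667ms=4/3b
4) 1250.0ms=4b +625.0ms=2b
5) 1875.0ms=6b +468.75ms=3/2b
6) 2343.75ms=15/2b +78.125ms=1/4b
7) 2421.875ms=31/4b +78.125ms=1/4b
8) 2500.0ms=8b +178.571ms=4/7b
9) 2678.571ms=60/7b +178.571ms=4/7b
10) 2857.143ms=64/7b +178.571ms=4/7b
11) 3035.714ms=68/7b +178.571ms=4/7b
12) 3214.286ms=72/7b +178.571ms=4/7b
13) 3392.857ms=76/7b +178.571ms=4/7b
14) 3571.429ms=80/7b +178.571ms=4/7b
Σ=12b of 12 (192bpm 4/4) — PASS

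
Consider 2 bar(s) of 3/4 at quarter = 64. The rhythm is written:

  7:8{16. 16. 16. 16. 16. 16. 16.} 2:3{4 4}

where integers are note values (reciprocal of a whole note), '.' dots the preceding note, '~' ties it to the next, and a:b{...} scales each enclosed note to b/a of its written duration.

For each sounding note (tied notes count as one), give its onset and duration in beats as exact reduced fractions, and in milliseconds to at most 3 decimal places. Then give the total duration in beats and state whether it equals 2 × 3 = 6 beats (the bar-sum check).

1) 0.0ms=0b +401.786ms=3/7b
2) 401.786ms=3/7b +401.786ms=3/7b
3) 803.571ms=6/7b +401.786ms=3/7b
4) 1205.357ms=9/7b +401.786ms=3/7b
5) 1607.143ms=12/7b +401.786ms=3/7b
6) 2008.929ms=15/7b +401.786ms=3/7b
7) 2410.714ms=18/7b +401.786ms=3/7b
8) 2812.5ms=3b +1406.25ms=3/2b
9) 4218.75ms=9/2b +1406.25ms=3/2b
Σ=6b of 6 (64bpm 3/4) — PASS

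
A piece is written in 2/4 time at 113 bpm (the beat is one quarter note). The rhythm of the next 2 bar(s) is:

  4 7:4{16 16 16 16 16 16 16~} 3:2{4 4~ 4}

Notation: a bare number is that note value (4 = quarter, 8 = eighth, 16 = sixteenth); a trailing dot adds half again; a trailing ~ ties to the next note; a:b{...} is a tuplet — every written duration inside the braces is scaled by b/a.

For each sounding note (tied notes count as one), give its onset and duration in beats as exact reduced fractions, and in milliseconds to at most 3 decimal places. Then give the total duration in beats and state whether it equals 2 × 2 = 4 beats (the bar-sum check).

1) 0.0ms=0b +530.973ms=1b
2) 530.973ms=1b +75.853ms=1/7b
3) 606.827ms=8/7b +75.853ms=1/7b
4) 682.68ms=9/7b +75.853ms=1/7b
5) 758.534ms=10/7b +75.853ms=1/7b
6) 834.387ms=11/7b +75.853ms=1/7b
7) 910.24ms=12/7b +75.853ms=1/7b
8) 986.094ms=13/7b +429.836ms=17/21b
9) 1415.929ms=8/3b +707.965ms=4/3b
Σ=4b of 4 (113bpm 2/4) — PASS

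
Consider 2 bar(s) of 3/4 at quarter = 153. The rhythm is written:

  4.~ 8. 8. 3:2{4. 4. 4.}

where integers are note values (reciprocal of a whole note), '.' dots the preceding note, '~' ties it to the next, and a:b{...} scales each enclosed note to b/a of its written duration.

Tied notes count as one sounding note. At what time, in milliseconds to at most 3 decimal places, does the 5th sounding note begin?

note 5 onset = 5b = 1960.784ms

1. 0.0ms @ 0 + 882.353ms (9/4)
2. 882.353ms @ 9/4 + 294.118ms (3/4)
3. 1176.471ms @ 3 + 392.157ms (1)
4. 1568.627ms @ 4 + 392.157ms (1)
5. 1960.784ms @ 5 + 392.157ms (1)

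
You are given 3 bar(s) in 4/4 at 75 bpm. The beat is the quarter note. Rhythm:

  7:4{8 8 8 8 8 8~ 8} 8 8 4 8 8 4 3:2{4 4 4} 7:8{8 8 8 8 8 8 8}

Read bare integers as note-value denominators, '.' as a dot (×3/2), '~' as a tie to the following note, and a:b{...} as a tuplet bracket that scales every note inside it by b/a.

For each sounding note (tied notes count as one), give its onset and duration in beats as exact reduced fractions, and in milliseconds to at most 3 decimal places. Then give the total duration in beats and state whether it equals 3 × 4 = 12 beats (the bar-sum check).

1) 0.0ms=0b +228.571ms=2/7b
2) 228.571ms=2/7b +228.571ms=2/7b
3) 457.143ms=4/7b +228.571ms=2/7b
4) 685.714ms=6/7b +228.571ms=2/7b
5) 914.286ms=8/7b +228.571ms=2/7b
6) 1142.857ms=10/7b +457.143ms=4/7b
7) 1600.0ms=2b +400.0ms=1/2b
8) 2000.0ms=5/2b +400.0ms=1/2b
9) 2400.0ms=3b +800.0ms=1b
10) 3200.0ms=4b +400.0ms=1/2b
11) 3600.0ms=9/2b +400.0ms=1/2b
12) 4000.0ms=5b +800.0ms=1b
13) 4800.0ms=6b +533.333ms=2/3b
14) 5333.333ms=20/3b +533.333ms=2/3b
15) 5866.667ms=22/3b +533.333ms=2/3b
16) 6400.0ms=8b +457.143ms=4/7b
17) 6857.143ms=60/7b +457.143ms=4/7b
18) 7314.286ms=64/7b +457.143ms=4/7b
19) 7771.429ms=68/7b +457.143ms=4/7b
20) 8228.571ms=72/7b +457.143ms=4/7b
21) 8685.714ms=76/7b +457.143ms=4/7b
22) 9142.857ms=80/7b +457.143ms=4/7b
Σ=12b of 12 (75bpm 4/4) — PASS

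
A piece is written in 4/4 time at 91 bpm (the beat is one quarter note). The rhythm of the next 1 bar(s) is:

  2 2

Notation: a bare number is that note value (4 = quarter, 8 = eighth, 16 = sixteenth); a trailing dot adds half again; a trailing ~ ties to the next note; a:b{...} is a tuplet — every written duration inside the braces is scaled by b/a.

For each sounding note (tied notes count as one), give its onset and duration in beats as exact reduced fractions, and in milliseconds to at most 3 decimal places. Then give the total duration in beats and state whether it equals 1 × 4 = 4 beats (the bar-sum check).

1) 0.0ms=0b +1318.681ms=2b
2) 1318.681ms=2b +1318.681ms=2b
Σ=4b of 4 (91bpm 4/4) — PASS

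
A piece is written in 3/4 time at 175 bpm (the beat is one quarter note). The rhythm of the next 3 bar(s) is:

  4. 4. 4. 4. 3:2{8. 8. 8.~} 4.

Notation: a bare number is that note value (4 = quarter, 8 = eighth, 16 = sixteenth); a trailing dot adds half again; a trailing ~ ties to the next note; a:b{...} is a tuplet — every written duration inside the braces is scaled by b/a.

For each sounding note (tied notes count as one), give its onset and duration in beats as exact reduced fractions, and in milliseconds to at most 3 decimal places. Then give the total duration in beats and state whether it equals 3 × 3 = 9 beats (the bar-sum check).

1) 0.0ms=0b +514.286ms=3/2b
2) 514.286ms=3/2b +514.286ms=3/2b
3) 1028.571ms=3b +514.286ms=3/2b
4) 1542.857ms=9/2b +514.286ms=3/2b
5) 2057.143ms=6b +171.429ms=1/2b
6) 2228.571ms=13/2b +171.429ms=1/2b
7) 2400.0ms=7b +685.714ms=2b
Σ=9b of 9 (175bpm 3/4) — PASS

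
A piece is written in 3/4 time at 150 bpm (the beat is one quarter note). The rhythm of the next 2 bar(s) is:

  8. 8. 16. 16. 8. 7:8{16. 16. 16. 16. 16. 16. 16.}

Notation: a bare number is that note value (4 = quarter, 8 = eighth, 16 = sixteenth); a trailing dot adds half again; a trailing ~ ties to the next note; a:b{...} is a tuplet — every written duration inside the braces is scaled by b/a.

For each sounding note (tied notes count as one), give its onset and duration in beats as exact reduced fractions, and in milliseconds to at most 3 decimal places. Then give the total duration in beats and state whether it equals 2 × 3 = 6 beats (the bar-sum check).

1) 0.0ms=0b +300.0ms=3/4b
2) 300.0ms=3/4b +300.0ms=3/4b
3) 600.0ms=3/2b +150.0ms=3/8b
4) 750.0ms=15/8b +150.0ms=3/8b
5) 900.0ms=9/4b +300.0ms=3/4b
6) 1200.0ms=3b +171.429ms=3/7b
7) 1371.429ms=24/7b +171.429ms=3/7b
8) 1542.857ms=27/7b +171.429ms=3/7b
9) 1714.286ms=30/7b +171.429ms=3/7b
10) 1885.714ms=33/7b +171.429ms=3/7b
11) 2057.143ms=36/7b +171.429ms=3/7b
12) 2228.571ms=39/7b +171.429ms=3/7b
Σ=6b of 6 (150bpm 3/4) — PASS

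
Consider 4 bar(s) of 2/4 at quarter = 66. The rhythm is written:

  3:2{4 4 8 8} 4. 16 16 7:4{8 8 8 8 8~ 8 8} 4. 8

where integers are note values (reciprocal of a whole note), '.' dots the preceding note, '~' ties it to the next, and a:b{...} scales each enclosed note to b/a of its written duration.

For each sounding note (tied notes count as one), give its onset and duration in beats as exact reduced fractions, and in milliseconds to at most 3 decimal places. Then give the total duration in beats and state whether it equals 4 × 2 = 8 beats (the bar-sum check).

1) 0.0ms=0b +606.061ms=2/3b
2) 606.061ms=2/3b +606.061ms=2/3b
3) 1212.121ms=4/3b +303.03ms=1/3b
4) 1515.152ms=5/3b +303.03ms=1/3b
5) 1818.182ms=2b +1363.636ms=3/2b
6) 3181.818ms=7/2b +227.273ms=1/4b
7) 3409.091ms=15/4b +227.273ms=1/4b
8) 3636.364ms=4b +259.74ms=2/7b
9) 3896.104ms=30/7b +259.74ms=2/7b
10) 4155.844ms=32/7b +259.74ms=2/7b
11) 4415.584ms=34/7b +259.74ms=2/7b
12) 4675.325ms=36/7b +519.481ms=4/7b
13) 5194.805ms=40/7b +259.74ms=2/7b
14) 5454.545ms=6b +1363.636ms=3/2b
15) 6818.182ms=15/2b +454.545ms=1/2b
Σ=8b of 8 (66bpm 2/4) — PASS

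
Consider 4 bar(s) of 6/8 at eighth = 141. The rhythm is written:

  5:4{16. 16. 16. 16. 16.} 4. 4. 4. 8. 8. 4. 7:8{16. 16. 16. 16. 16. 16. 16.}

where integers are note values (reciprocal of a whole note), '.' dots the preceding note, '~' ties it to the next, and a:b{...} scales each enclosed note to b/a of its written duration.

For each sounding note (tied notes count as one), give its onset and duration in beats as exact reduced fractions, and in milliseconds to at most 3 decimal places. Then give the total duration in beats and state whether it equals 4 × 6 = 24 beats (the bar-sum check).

1) 0.0ms=0b +255.319ms=3/5b
2) 255.319ms=3/5b +255.319ms=3/5b
3) 510.638ms=6/5b +255.319ms=3/5b
4) 765.957ms=9/5b +255.319ms=3/5b
5) 1021.277ms=12/5b +255.319ms=3/5b
6) 1276.596ms=3b +1276.596ms=3b
7) 2553.191ms=6b +1276.596ms=3b
8) 3829.787ms=9b +1276.596ms=3b
9) 5106.383ms=12b +638.298ms=3/2b
10) 5744.681ms=27/2b +638.298ms=3/2b
11) 6382.979ms=15b +1276.596ms=3b
12) 7659.574ms=18b +364.742ms=6/7b
13) 8024.316ms=132/7b +364.742ms=6/7b
14) 8389.058ms=138/7b +364.742ms=6/7b
15) 8753.799ms=144/7b +364.742ms=6/7b
16) 9118.541ms=150/7b +364.742ms=6/7b
17) 9483.283ms=156/7b +364.742ms=6/7b
18) 9848.024ms=162/7b +364.742ms=6/7b
Σ=24b of 24 (141bpm 6/8) — PASS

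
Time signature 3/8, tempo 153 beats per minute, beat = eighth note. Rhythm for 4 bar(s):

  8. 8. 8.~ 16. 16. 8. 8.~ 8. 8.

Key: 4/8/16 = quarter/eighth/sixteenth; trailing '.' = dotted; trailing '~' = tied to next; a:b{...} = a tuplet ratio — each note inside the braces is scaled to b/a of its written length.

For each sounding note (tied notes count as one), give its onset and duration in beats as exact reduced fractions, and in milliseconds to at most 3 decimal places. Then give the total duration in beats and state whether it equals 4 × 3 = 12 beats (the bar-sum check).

1) 0.0ms=0b +588.235ms=3/2b
2) 588.235ms=3/2b +588.235ms=3/2b
3) 1176.471ms=3b +882.353ms=9/4b
4) 2058.824ms=21/4b +294.118ms=3/4b
5) 2352.941ms=6b +588.235ms=3/2b
6) 2941.176ms=15/2b +1176.471ms=3b
7) 4117.647ms=21/2b +588.235ms=3/2b
Σ=12b of 12 (153bpm 3/8) — PASS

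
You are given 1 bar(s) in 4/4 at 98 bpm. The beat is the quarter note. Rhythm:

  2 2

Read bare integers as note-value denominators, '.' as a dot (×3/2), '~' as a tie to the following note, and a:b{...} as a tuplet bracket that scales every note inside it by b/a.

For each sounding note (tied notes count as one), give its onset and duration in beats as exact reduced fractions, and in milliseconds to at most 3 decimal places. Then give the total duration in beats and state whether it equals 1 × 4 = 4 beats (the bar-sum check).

1) 0.0ms=0b +1224.49ms=2b
2) 1224.49ms=2b +1224.49ms=2b
Σ=4b of 4 (98bpm 4/4) — PASS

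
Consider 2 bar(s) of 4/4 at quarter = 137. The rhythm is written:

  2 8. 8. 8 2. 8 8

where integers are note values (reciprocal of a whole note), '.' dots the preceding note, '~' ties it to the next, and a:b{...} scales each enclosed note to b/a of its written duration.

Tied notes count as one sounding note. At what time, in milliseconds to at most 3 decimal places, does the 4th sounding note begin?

note 4 onset = 7/2b = 1532.847ms

1. 0.0ms @ 0 + 875.912ms (2)
2. 875.912ms @ 2 + 328.467ms (3/4)
3. 1204.38ms @ 11/4 + 328.467ms (3/4)
4. 1532.847ms @ 7/2 + 218.978ms (1/2)
5. 1751.825ms @ 4 + 1313.869ms (3)
6. 3065.693ms @ 7 + 218.978ms (1/2)
7. 3284.672ms @ 15/2 + 218.978ms (1/2)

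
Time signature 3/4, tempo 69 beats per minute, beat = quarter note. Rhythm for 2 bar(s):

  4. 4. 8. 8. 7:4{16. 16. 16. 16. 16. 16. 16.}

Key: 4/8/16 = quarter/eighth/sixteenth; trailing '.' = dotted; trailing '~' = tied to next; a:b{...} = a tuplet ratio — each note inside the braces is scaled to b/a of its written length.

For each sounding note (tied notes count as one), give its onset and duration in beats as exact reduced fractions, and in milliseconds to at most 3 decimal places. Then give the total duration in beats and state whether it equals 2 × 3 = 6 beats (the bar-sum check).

1) 0.0ms=0b +1304.348ms=3/2b
2) 1304.348ms=3/2b +1304.348ms=3/2b
3) 2608.696ms=3b +652.174ms=3/4b
4) 3260.87ms=15/4b +652.174ms=3/4b
5) 3913.043ms=9/2b +186.335ms=3/14b
6) 4099.379ms=33/7b +186.335ms=3/14b
7) 4285.714ms=69/14b +186.335ms=3/14b
8) 4472.05ms=36/7b +186.335ms=3/14b
9) 4658.385ms=75/14b +186.335ms=3/14b
10) 4844.72ms=39/7b +186.335ms=3/14b
11) 5031.056ms=81/14b +186.335ms=3/14b
Σ=6b of 6 (69bpm 3/4) — PASS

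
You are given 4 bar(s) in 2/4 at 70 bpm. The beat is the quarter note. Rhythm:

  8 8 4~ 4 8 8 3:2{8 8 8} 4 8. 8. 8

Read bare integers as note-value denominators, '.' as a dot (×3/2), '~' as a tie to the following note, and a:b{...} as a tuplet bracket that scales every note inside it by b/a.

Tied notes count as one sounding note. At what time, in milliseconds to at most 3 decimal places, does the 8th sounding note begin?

1. 0.0ms @ 0 + 428.571ms (1/2)
2. 428.571ms @ 1/2 + 428.571ms (1/2)
3. 857.143ms @ 1 + 1714.286ms (2)
4. 2571.429ms @ 3 + 428.571ms (1/2)
5. 3000.0ms @ 7/2 + 428.571ms (1/2)
6. 3428.571ms @ 4 + 285.714ms (1/3)
7. 3714.286ms @ 13/3 + 285.714ms (1/3)
8. 4000.0ms @ 14/3 + 285.714ms (1/3)
9. 4285.714ms @ 5 + 857.143ms (1)
10. 5142.857ms @ 6 + 642.857ms (3/4)
11. 5785.714ms @ 27/4 + 642.857ms (3/4)
12. 6428.571ms @ 15/2 + 428.571ms (1/2)

note 8 onset = 14/3b = 4000.0ms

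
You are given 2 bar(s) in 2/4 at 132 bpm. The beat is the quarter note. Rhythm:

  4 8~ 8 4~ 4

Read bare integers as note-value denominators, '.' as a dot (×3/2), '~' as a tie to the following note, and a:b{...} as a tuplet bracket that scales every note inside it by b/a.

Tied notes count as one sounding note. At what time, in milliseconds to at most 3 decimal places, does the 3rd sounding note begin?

note 3 onset = 2b = 909.091ms

1. 0.0ms @ 0 + 454.545ms (1)
2. 454.545ms @ 1 + 454.545ms (1)
3. 909.091ms @ 2 + 909.091ms (2)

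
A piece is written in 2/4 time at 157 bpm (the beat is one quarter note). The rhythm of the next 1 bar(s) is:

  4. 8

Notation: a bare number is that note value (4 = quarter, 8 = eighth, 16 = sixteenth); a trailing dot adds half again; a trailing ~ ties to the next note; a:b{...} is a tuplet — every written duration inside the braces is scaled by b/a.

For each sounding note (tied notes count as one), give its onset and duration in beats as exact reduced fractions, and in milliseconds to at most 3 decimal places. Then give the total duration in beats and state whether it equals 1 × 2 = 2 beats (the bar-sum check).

1) 0.0ms=0b +573.248ms=3/2b
2) 573.248ms=3/2b +191.083ms=1/2b
Σ=2b of 2 (157bpm 2/4) — PASS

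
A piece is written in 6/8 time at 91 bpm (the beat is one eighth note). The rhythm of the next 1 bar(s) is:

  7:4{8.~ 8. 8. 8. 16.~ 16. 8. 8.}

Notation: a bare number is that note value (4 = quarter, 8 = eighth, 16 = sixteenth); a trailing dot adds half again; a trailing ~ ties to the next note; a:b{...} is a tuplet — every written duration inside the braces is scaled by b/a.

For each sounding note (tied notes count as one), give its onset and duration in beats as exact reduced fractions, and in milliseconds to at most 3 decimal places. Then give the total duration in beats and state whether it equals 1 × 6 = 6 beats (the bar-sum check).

1) 0.0ms=0b +1130.298ms=12/7b
2) 1130.298ms=12/7b +565.149ms=6/7b
3) 1695.447ms=18/7b +565.149ms=6/7b
4) 2260.597ms=24/7b +565.149ms=6/7b
5) 2825.746ms=30/7b +565.149ms=6/7b
6) 3390.895ms=36/7b +565.149ms=6/7b
Σ=6b of 6 (91bpm 6/8) — PASS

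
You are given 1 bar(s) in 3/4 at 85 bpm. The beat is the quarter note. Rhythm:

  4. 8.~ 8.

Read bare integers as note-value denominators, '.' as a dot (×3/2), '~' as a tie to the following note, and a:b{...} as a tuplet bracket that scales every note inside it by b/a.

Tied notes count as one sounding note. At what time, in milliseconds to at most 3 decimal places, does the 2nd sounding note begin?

1. 0.0ms @ 0 + 1058.824ms (3/2)
2. 1058.824ms @ 3/2 + 1058.824ms (3/2)

note 2 onset = 3/2b = 1058.824ms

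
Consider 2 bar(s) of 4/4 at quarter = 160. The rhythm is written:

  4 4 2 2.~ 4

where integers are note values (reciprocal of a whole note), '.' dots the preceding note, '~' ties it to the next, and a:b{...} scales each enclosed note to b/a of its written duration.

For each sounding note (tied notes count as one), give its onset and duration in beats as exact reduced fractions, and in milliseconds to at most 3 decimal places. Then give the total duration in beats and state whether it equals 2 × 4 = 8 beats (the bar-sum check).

1) 0.0ms=0b +375.0ms=1b
2) 375.0ms=1b +375.0ms=1b
3) 750.0ms=2b +750.0ms=2b
4) 1500.0ms=4b +1500.0ms=4b
Σ=8b of 8 (160bpm 4/4) — PASS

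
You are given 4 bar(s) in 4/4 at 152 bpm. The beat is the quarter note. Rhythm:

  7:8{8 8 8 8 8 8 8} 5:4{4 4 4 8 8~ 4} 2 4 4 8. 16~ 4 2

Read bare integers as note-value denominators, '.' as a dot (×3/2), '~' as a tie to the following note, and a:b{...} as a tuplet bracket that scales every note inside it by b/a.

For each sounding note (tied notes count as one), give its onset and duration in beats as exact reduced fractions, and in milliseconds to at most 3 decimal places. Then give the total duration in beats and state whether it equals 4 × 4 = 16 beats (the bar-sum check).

1) 0.0ms=0b +225.564ms=4/7b
2) 225.564ms=4/7b +225.564ms=4/7b
3) 451.128ms=8/7b +225.564ms=4/7b
4) 676.692ms=12/7b +225.564ms=4/7b
5) 902.256ms=16/7b +225.564ms=4/7b
6) 1127.82ms=20/7b +225.564ms=4/7b
7) 1353.383ms=24/7b +225.564ms=4/7b
8) 1578.947ms=4b +315.789ms=4/5b
9) 1894.737ms=24/5b +315.789ms=4/5b
10) 2210.526ms=28/5b +315.789ms=4/5b
11) 2526.316ms=32/5b +157.895ms=2/5b
12) 2684.211ms=34/5b +473.684ms=6/5b
13) 3157.895ms=8b +789.474ms=2b
14) 3947.368ms=10b +394.737ms=1b
15) 4342.105ms=11b +394.737ms=1b
16) 4736.842ms=12b +296.053ms=3/4b
17) 5032.895ms=51/4b +493.421ms=5/4b
18) 5526.316ms=14b +789.474ms=2b
Σ=16b of 16 (152bpm 4/4) — PASS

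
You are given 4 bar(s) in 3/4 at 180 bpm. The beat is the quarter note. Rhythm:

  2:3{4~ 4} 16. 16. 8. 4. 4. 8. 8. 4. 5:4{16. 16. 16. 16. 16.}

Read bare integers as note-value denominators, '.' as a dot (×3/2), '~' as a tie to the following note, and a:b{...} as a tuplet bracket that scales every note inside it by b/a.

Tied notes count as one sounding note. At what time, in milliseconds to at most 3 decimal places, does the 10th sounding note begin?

note 10 onset = 21/2b = 3500.0ms

1. 0.0ms @ 0 + 1000.0ms (3)
2. 1000.0ms @ 3 + 125.0ms (3/8)
3. 1125.0ms @ 27/8 + 125.0ms (3/8)
4. 1250.0ms @ 15/4 + 250.0ms (3/4)
5. 1500.0ms @ 9/2 + 500.0ms (3/2)
6. 2000.0ms @ 6 + 500.0ms (3/2)
7. 2500.0ms @ 15/2 + 250.0ms (3/4)
8. 2750.0ms @ 33/4 + 250.0ms (3/4)
9. 3000.0ms @ 9 + 500.0ms (3/2)
10. 3500.0ms @ 21/2 + 100.0ms (3/10)
11. 3600.0ms @ 54/5 + 100.0ms (3/10)
12. 3700.0ms @ 111/10 + 100.0ms (3/10)
13. 3800.0ms @ 57/5 + 100.0ms (3/10)
14. 3900.0ms @ 117/10 + 100.0ms (3/10)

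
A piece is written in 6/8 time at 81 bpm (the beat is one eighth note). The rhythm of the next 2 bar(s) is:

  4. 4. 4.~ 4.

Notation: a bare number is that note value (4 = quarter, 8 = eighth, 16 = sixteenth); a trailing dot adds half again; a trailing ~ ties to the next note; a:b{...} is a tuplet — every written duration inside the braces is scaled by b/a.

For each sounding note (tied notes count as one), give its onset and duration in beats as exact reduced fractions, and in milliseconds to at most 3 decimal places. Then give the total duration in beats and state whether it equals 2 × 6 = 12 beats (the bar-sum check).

1) 0.0ms=0b +2222.222ms=3b
2) 2222.222ms=3b +2222.222ms=3b
3) 4444.444ms=6b +4444.444ms=6b
Σ=12b of 12 (81bpm 6/8) — PASS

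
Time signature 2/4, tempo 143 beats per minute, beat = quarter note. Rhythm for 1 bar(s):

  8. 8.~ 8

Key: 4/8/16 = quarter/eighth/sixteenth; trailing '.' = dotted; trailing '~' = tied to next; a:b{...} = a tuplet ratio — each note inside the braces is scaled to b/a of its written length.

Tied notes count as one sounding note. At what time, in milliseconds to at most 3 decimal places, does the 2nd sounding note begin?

1. 0.0ms @ 0 + 314.685ms (3/4)
2. 314.685ms @ 3/4 + 524.476ms (5/4)

note 2 onset = 3/4b = 314.685ms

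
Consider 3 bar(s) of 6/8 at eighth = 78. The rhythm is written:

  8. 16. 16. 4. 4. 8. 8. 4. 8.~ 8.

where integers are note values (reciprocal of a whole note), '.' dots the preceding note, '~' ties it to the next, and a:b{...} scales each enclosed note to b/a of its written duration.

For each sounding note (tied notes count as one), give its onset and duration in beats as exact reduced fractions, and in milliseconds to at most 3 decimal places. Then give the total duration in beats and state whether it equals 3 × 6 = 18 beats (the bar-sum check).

1) 0.0ms=0b +1153.846ms=3/2b
2) 1153.846ms=3/2b +576.923ms=3/4b
3) 1730.769ms=9/4b +576.923ms=3/4b
4) 2307.692ms=3b +2307.692ms=3b
5) 4615.385ms=6b +2307.692ms=3b
6) 6923.077ms=9b +1153.846ms=3/2b
7) 8076.923ms=21/2b +1153.846ms=3/2b
8) 9230.769ms=12b +2307.692ms=3b
9) 11538.462ms=15b +2307.692ms=3b
Σ=18b of 18 (78bpm 6/8) — PASS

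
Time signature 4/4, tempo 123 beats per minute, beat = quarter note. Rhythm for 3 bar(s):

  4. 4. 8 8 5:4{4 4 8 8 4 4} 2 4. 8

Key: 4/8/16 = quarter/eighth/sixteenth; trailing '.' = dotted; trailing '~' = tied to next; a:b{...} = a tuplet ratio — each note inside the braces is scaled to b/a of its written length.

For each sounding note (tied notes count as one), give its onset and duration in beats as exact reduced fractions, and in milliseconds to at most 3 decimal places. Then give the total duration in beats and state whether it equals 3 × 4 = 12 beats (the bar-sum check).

1) 0.0ms=0b +731.707ms=3/2b
2) 731.707ms=3/2b +731.707ms=3/2b
3) 1463.415ms=3b +243.902ms=1/2b
4) 1707.317ms=7/2b +243.902ms=1/2b
5) 1951.22ms=4b +390.244ms=4/5b
6) 2341.463ms=24/5b +390.244ms=4/5b
7) 2731.707ms=28/5b +195.122ms=2/5b
8) 2926.829ms=6b +195.122ms=2/5b
9) 3121.951ms=32/5b +390.244ms=4/5b
10) 3512.195ms=36/5b +390.244ms=4/5b
11) 3902.439ms=8b +975.61ms=2b
12) 4878.049ms=10b +731.707ms=3/2b
13) 5609.756ms=23/2b +243.902ms=1/2b
Σ=12b of 12 (123bpm 4/4) — PASS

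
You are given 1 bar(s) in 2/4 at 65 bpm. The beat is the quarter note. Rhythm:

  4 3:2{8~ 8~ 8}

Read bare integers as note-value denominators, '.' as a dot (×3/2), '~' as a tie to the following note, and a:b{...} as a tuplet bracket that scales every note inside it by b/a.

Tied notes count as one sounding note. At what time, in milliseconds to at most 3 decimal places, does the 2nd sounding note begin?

1. 0.0ms @ 0 + 923.077ms (1)
2. 923.077ms @ 1 + 923.077ms (1)

note 2 onset = 1b = 923.077ms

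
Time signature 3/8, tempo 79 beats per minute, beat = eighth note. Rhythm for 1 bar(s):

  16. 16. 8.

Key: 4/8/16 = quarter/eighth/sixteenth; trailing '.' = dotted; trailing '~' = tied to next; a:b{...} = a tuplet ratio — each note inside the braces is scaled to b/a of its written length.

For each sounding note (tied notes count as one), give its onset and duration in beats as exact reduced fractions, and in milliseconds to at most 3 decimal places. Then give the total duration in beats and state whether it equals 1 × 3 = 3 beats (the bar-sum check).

1) 0.0ms=0b +569.62ms=3/4b
2) 569.62ms=3/4b +569.62ms=3/4b
3) 1139.241ms=3/2b +1139.241ms=3/2b
Σ=3b of 3 (79bpm 3/8) — PASS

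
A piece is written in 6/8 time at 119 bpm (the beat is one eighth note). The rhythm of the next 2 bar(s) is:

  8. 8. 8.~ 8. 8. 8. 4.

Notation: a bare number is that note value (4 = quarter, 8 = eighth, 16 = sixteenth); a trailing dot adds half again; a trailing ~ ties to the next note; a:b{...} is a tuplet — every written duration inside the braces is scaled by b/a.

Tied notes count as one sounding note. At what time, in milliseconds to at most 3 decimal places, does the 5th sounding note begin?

1. 0.0ms @ 0 + 756.303ms (3/2)
2. 756.303ms @ 3/2 + 756.303ms (3/2)
3. 1512.605ms @ 3 + 1512.605ms (3)
4. 3025.21ms @ 6 + 756.303ms (3/2)
5. 3781.513ms @ 15/2 + 756.303ms (3/2)
6. 4537.815ms @ 9 + 1512.605ms (3)

note 5 onset = 15/2b = 3781.513ms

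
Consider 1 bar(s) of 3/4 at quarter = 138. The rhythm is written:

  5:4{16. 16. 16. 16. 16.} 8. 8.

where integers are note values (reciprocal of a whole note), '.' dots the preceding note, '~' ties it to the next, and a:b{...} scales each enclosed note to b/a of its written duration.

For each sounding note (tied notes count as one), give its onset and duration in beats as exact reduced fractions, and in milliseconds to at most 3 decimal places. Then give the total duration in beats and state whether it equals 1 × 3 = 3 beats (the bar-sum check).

1) 0.0ms=0b +130.435ms=3/10b
2) 130.435ms=3/10b +130.435ms=3/10b
3) 260.87ms=3/5b +130.435ms=3/10b
4) 391.304ms=9/10b +130.435ms=3/10b
5) 521.739ms=6/5b +130.435ms=3/10b
6) 652.174ms=3/2b +326.087ms=3/4b
7) 978.261ms=9/4b +326.087ms=3/4b
Σ=3b of 3 (138bpm 3/4) — PASS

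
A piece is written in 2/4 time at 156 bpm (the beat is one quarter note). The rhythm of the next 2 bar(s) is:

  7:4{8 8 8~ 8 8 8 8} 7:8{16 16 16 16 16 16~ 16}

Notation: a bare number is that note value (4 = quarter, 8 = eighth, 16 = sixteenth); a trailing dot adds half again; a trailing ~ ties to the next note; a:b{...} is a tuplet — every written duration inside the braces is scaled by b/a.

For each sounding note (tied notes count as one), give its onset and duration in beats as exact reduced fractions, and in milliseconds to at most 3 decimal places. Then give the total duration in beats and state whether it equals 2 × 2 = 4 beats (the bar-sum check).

1) 0.0ms=0b +109.89ms=2/7b
2) 109.89ms=2/7b +109.89ms=2/7b
3) 219.78ms=4/7b +219.78ms=4/7b
4) 439.56ms=8/7b +109.89ms=2/7b
5) 549.451ms=10/7b +109.89ms=2/7b
6) 659.341ms=12/7b +109.89ms=2/7b
7) 769.231ms=2b +109.89ms=2/7b
8) 879.121ms=16/7b +109.89ms=2/7b
9) 989.011ms=18/7b +109.89ms=2/7b
10) 1098.901ms=20/7b +109.89ms=2/7b
11) 1208.791ms=22/7b +109.89ms=2/7b
12) 1318.681ms=24/7b +219.78ms=4/7b
Σ=4b of 4 (156bpm 2/4) — PASS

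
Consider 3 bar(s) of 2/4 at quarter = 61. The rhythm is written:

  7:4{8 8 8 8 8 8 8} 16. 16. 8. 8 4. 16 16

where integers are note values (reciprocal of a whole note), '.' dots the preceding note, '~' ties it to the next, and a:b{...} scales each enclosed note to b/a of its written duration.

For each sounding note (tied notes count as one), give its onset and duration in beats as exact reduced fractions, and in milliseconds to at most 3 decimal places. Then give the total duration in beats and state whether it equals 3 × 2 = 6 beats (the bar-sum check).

1) 0.0ms=0b +281.03ms=2/7b
2) 281.03ms=2/7b +281.03ms=2/7b
3) 562.061ms=4/7b +281.03ms=2/7b
4) 843.091ms=6/7b +281.03ms=2/7b
5) 1124.122ms=8/7b +281.03ms=2/7b
6) 1405.152ms=10/7b +281.03ms=2/7b
7) 1686.183ms=12/7b +281.03ms=2/7b
8) 1967.213ms=2b +368.852ms=3/8b
9) 2336.066ms=19/8b +368.852ms=3/8b
10) 2704.918ms=11/4b +737.705ms=3/4b
11) 3442.623ms=7/2b +491.803ms=1/2b
12) 3934.426ms=4b +1475.41ms=3/2b
13) 5409.836ms=11/2b +245.902ms=1/4b
14) 5655.738ms=23/4b +245.902ms=1/4b
Σ=6b of 6 (61bpm 2/4) — PASS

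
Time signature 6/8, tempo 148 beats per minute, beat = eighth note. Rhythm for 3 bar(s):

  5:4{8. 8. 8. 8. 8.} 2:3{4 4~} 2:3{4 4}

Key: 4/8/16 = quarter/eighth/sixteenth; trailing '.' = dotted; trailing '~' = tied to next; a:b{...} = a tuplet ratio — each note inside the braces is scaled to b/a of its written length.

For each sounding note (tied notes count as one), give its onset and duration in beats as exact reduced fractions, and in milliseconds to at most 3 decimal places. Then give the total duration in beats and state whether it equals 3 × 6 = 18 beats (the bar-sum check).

1) 0.0ms=0b +486.486ms=6/5b
2) 486.486ms=6/5b +486.486ms=6/5b
3) 972.973ms=12/5b +486.486ms=6/5b
4) 1459.459ms=18/5b +486.486ms=6/5b
5) 1945.946ms=24/5b +486.486ms=6/5b
6) 2432.432ms=6b +1216.216ms=3b
7) 3648.649ms=9b +2432.432ms=6b
8) 6081.081ms=15b +1216.216ms=3b
Σ=18b of 18 (148bpm 6/8) — PASS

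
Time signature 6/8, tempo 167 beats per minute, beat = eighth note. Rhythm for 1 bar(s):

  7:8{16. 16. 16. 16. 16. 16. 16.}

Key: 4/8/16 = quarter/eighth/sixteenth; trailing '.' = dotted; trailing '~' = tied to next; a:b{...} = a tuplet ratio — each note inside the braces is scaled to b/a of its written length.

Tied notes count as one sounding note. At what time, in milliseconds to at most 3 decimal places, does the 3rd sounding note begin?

1. 0.0ms @ 0 + 307.956ms (6/7)
2. 307.956ms @ 6/7 + 307.956ms (6/7)
3. 615.911ms @ 12/7 + 307.956ms (6/7)
4. 923.867ms @ 18/7 + 307.956ms (6/7)
5. 1231.822ms @ 24/7 + 307.956ms (6/7)
6. 1539.778ms @ 30/7 + 307.956ms (6/7)
7. 1847.733ms @ 36/7 + 307.956ms (6/7)

note 3 onset = 12/7b = 615.911ms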